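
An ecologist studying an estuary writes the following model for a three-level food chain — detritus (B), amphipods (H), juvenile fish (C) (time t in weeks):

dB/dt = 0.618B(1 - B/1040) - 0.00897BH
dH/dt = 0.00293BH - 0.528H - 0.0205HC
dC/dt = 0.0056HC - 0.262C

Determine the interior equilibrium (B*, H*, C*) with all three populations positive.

From dC/dt = 0: 0.0056H* = 0.262, so H* = 46.8.
From dB/dt = 0: 0.618(1 - B*/1040) = 0.00897·46.8, giving B* = 1040·(1 - 0.679) = 334.
From dH/dt = 0: 0.00293·334 - 0.528 = 0.0205C*, so C* = 0.45/0.0205 = 21.9.

B* ≈ 334, H* ≈ 46.8, C* ≈ 21.9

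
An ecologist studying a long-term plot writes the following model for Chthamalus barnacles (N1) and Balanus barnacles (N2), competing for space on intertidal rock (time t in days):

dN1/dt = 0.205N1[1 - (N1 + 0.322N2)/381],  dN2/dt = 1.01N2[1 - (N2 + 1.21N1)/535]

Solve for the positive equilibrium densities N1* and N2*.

N1* ≈ 342, N2* ≈ 121

Setting both brackets to zero gives the nullclines N1 + 0.322N2 = 381 and 1.21N1 + N2 = 535.
Substituting N2 = 535 - 1.21N1 into the first: N1(1 - 0.322·1.21) = 381 - 0.322·535.
So N1* = 209/0.61 = 342, and then N2* = 535 - 1.21·342 = 121.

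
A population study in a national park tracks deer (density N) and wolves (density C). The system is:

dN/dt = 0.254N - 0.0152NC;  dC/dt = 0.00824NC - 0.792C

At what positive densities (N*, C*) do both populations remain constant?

N* ≈ 96.1, C* ≈ 16.7

Set dC/dt = 0 with C > 0: 0.00824N - 0.792 = 0, so N* = 0.792/0.00824 = 96.1.
Set dN/dt = 0 with N > 0: 0.254 - 0.0152C = 0, so C* = 0.254/0.0152 = 16.7.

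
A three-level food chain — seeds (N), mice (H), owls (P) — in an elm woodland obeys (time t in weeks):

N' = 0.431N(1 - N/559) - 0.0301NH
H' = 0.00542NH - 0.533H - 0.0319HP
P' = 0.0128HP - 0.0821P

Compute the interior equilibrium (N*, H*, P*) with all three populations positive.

N* ≈ 309, H* ≈ 6.41, P* ≈ 35.7

From dP/dt = 0: 0.0128H* = 0.0821, so H* = 6.41.
From dN/dt = 0: 0.431(1 - N*/559) = 0.0301·6.41, giving N* = 559·(1 - 0.448) = 309.
From dH/dt = 0: 0.00542·309 - 0.533 = 0.0319P*, so P* = 1.14/0.0319 = 35.7.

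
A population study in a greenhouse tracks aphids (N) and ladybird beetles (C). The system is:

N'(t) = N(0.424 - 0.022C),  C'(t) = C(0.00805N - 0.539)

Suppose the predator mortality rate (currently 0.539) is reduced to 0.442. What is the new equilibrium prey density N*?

At the interior fixed point, setting dC/dt = 0 with C > 0 fixes N* = (predator death rate)/(NC coefficient) — independent of the other coefficients.
With the change, N* = 0.442/0.00805 = 54.9; it falls from 67.

N* ≈ 54.9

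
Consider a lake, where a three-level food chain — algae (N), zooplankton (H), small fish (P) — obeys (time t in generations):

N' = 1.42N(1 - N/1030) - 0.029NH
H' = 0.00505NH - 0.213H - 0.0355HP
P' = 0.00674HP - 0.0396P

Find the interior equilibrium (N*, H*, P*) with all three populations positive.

N* ≈ 906, H* ≈ 5.88, P* ≈ 123

From dP/dt = 0: 0.00674H* = 0.0396, so H* = 5.88.
From dN/dt = 0: 1.42(1 - N*/1030) = 0.029·5.88, giving N* = 1030·(1 - 0.12) = 906.
From dH/dt = 0: 0.00505·906 - 0.213 = 0.0355P*, so P* = 4.36/0.0355 = 123.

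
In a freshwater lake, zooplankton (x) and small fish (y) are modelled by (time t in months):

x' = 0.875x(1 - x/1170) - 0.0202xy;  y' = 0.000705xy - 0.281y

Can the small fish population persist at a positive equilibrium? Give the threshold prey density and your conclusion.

The predator equation gives dy/dt > 0 only when x > 0.281/0.000705 = 399.
Without the predator, x → K = 1170. Since 1170 > 399, the predator can invade and persist.

Threshold x = 399; K > 399, so yes, the predator persists.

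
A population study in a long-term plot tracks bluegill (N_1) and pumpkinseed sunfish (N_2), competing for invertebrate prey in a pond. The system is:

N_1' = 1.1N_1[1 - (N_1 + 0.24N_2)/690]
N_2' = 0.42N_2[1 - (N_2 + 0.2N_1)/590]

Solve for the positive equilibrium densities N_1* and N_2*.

Setting both brackets to zero gives the nullclines N_1 + 0.24N_2 = 690 and 0.2N_1 + N_2 = 590.
Substituting N_2 = 590 - 0.2N_1 into the first: N_1(1 - 0.24·0.2) = 690 - 0.24·590.
So N_1* = 548/0.952 = 576, and then N_2* = 590 - 0.2·576 = 475.

N_1* ≈ 576, N_2* ≈ 475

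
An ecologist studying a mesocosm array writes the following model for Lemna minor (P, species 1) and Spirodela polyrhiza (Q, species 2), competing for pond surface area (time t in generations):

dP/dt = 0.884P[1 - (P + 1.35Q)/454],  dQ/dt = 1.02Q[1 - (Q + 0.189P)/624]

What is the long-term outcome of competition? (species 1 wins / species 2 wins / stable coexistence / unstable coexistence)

Compare the nullcline intercepts: K1/α12 = 454/1.35 = 336 < K2 = 624; K2/α21 = 624/0.189 = 3300 > K1 = 454.
Since the inequalities point opposite ways, species 2 can invade but species 1 cannot.

species 2 excludes species 1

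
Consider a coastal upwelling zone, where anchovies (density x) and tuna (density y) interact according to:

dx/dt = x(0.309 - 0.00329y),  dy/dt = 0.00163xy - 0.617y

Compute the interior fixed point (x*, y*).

x* ≈ 379, y* ≈ 93.9

Set dy/dt = 0 with y > 0: 0.00163x - 0.617 = 0, so x* = 0.617/0.00163 = 379.
Set dx/dt = 0 with x > 0: 0.309 - 0.00329y = 0, so y* = 0.309/0.00329 = 93.9.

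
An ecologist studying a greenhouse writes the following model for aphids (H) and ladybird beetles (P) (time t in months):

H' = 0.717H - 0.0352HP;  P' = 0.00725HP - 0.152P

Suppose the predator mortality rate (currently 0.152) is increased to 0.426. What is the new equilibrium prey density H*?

At the interior fixed point, setting dP/dt = 0 with P > 0 fixes H* = (predator death rate)/(HP coefficient) — independent of the other coefficients.
With the change, H* = 0.426/0.00725 = 58.8; it rises from 21.

H* ≈ 58.8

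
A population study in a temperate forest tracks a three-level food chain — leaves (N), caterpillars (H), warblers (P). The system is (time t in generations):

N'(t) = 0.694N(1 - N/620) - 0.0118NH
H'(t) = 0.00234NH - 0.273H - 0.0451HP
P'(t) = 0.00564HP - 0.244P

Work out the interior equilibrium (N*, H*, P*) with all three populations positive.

From dP/dt = 0: 0.00564H* = 0.244, so H* = 43.3.
From dN/dt = 0: 0.694(1 - N*/620) = 0.0118·43.3, giving N* = 620·(1 - 0.736) = 164.
From dH/dt = 0: 0.00234·164 - 0.273 = 0.0451P*, so P* = 0.111/0.0451 = 2.45.

N* ≈ 164, H* ≈ 43.3, P* ≈ 2.45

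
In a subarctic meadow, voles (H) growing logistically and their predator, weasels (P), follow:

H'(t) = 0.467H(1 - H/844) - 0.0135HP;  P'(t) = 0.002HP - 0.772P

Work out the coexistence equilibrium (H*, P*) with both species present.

From dP/dt = 0 with P > 0: 0.002H* = 0.772, so H* = 386.
Substitute into dH/dt = 0: 0.467(1 - 386/844) = 0.0135P*.
The bracket is 0.543, giving P* = 0.253/0.0135 = 18.8.

H* ≈ 386, P* ≈ 18.8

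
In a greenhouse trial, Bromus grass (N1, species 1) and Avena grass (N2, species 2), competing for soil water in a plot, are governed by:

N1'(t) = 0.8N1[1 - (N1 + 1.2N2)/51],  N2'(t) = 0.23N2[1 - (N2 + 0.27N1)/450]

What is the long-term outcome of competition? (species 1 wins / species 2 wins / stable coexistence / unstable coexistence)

Compare the nullcline intercepts: K1/α12 = 51/1.2 = 42.5 < K2 = 450; K2/α21 = 450/0.27 = 1670 > K1 = 51.
Since the inequalities point opposite ways, species 2 can invade but species 1 cannot.

species 2 excludes species 1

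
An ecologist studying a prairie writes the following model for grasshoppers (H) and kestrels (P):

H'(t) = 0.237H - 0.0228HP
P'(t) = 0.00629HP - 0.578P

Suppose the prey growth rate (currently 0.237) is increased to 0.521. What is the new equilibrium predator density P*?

P* ≈ 22.9

At the interior fixed point, setting dH/dt = 0 with H > 0 fixes P* = (prey growth rate)/(HP coefficient) — independent of the other coefficients.
With the change, P* = 0.521/0.0228 = 22.9; it rises from 10.4.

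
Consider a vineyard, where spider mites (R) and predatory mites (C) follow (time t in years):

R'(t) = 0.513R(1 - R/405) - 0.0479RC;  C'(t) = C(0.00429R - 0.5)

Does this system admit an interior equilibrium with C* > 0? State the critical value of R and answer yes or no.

The predator equation gives dC/dt > 0 only when R > 0.5/0.00429 = 117.
Without the predator, R → K = 405. Since 405 > 117, the predator can invade and persist.

Threshold R = 117; K > 117, so yes, the predator persists.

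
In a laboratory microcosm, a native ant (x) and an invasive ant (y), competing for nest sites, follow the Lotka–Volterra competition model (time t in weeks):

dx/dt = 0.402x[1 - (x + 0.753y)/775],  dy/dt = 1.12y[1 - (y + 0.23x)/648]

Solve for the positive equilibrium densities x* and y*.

Setting both brackets to zero gives the nullclines x + 0.753y = 775 and 0.23x + y = 648.
Substituting y = 648 - 0.23x into the first: x(1 - 0.753·0.23) = 775 - 0.753·648.
So x* = 287/0.827 = 347, and then y* = 648 - 0.23·347 = 568.

x* ≈ 347, y* ≈ 568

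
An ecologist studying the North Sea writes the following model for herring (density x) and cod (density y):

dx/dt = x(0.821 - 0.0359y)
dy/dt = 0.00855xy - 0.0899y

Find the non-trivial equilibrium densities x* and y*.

x* ≈ 10.5, y* ≈ 22.9

Set dy/dt = 0 with y > 0: 0.00855x - 0.0899 = 0, so x* = 0.0899/0.00855 = 10.5.
Set dx/dt = 0 with x > 0: 0.821 - 0.0359y = 0, so y* = 0.821/0.0359 = 22.9.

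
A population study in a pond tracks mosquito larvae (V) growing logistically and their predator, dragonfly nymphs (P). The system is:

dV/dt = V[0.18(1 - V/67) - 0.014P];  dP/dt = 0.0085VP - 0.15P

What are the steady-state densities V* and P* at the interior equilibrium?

From dP/dt = 0 with P > 0: 0.0085V* = 0.15, so V* = 17.6.
Substitute into dV/dt = 0: 0.18(1 - 17.6/67) = 0.014P*.
The bracket is 0.737, giving P* = 0.133/0.014 = 9.47.

V* ≈ 17.6, P* ≈ 9.47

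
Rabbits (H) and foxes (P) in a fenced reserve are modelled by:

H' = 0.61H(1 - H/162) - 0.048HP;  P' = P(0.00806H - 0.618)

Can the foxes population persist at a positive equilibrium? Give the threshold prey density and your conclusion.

The predator equation gives dP/dt > 0 only when H > 0.618/0.00806 = 76.7.
Without the predator, H → K = 162. Since 162 > 76.7, the predator can invade and persist.

Threshold H = 76.7; K > 76.7, so yes, the predator persists.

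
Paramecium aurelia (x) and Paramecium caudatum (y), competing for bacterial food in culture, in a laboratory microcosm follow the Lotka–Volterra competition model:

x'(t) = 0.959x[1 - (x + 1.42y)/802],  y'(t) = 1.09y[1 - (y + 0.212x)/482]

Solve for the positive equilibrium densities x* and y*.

x* ≈ 168, y* ≈ 446

Setting both brackets to zero gives the nullclines x + 1.42y = 802 and 0.212x + y = 482.
Substituting y = 482 - 0.212x into the first: x(1 - 1.42·0.212) = 802 - 1.42·482.
So x* = 118/0.699 = 168, and then y* = 482 - 0.212·168 = 446.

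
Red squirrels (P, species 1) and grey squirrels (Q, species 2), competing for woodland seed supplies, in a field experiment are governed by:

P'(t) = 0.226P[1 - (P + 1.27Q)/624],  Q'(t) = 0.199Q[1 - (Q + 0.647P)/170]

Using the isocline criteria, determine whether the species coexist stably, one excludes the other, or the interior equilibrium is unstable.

species 1 excludes species 2

Compare the nullcline intercepts: K1/α12 = 624/1.27 = 491 > K2 = 170; K2/α21 = 170/0.647 = 263 < K1 = 624.
Since the inequalities point opposite ways, species 1 can invade but species 2 cannot.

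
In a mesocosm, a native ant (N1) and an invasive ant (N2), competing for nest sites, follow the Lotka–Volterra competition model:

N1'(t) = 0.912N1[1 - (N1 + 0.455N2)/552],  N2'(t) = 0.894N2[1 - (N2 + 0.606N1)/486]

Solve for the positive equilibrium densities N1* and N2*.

N1* ≈ 457, N2* ≈ 209

Setting both brackets to zero gives the nullclines N1 + 0.455N2 = 552 and 0.606N1 + N2 = 486.
Substituting N2 = 486 - 0.606N1 into the first: N1(1 - 0.455·0.606) = 552 - 0.455·486.
So N1* = 331/0.724 = 457, and then N2* = 486 - 0.606·457 = 209.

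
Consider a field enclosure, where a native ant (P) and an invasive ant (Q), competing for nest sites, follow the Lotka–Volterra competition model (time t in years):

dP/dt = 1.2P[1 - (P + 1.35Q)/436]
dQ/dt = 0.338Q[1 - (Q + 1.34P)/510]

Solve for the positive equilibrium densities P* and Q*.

Setting both brackets to zero gives the nullclines P + 1.35Q = 436 and 1.34P + Q = 510.
Substituting Q = 510 - 1.34P into the first: P(1 - 1.35·1.34) = 436 - 1.35·510.
So P* = -252/-0.809 = 312, and then Q* = 510 - 1.34·312 = 91.8.

P* ≈ 312, Q* ≈ 91.8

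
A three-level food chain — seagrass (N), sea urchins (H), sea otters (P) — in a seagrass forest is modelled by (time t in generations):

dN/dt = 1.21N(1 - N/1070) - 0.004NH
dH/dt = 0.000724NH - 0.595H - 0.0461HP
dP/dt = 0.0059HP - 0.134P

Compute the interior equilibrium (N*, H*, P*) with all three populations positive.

From dP/dt = 0: 0.0059H* = 0.134, so H* = 22.7.
From dN/dt = 0: 1.21(1 - N*/1070) = 0.004·22.7, giving N* = 1070·(1 - 0.0751) = 990.
From dH/dt = 0: 0.000724·990 - 0.595 = 0.0461P*, so P* = 0.122/0.0461 = 2.64.

N* ≈ 990, H* ≈ 22.7, P* ≈ 2.64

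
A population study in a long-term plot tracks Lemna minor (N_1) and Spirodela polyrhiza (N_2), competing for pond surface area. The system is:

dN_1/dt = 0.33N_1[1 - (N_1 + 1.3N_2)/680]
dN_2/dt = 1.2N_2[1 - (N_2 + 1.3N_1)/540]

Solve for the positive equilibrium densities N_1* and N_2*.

N_1* ≈ 31.9, N_2* ≈ 499

Setting both brackets to zero gives the nullclines N_1 + 1.3N_2 = 680 and 1.3N_1 + N_2 = 540.
Substituting N_2 = 540 - 1.3N_1 into the first: N_1(1 - 1.3·1.3) = 680 - 1.3·540.
So N_1* = -22/-0.69 = 31.9, and then N_2* = 540 - 1.3·31.9 = 499.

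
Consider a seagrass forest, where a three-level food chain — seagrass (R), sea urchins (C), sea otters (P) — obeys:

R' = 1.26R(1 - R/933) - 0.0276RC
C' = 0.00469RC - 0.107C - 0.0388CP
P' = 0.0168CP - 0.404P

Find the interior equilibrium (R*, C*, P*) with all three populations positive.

R* ≈ 442, C* ≈ 24, P* ≈ 50.6

From dP/dt = 0: 0.0168C* = 0.404, so C* = 24.
From dR/dt = 0: 1.26(1 - R*/933) = 0.0276·24, giving R* = 933·(1 - 0.527) = 442.
From dC/dt = 0: 0.00469·442 - 0.107 = 0.0388P*, so P* = 1.96/0.0388 = 50.6.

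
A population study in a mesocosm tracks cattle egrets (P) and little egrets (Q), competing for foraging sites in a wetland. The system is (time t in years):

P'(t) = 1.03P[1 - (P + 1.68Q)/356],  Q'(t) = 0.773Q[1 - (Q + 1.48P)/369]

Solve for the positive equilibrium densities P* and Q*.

Setting both brackets to zero gives the nullclines P + 1.68Q = 356 and 1.48P + Q = 369.
Substituting Q = 369 - 1.48P into the first: P(1 - 1.68·1.48) = 356 - 1.68·369.
So P* = -264/-1.49 = 178, and then Q* = 369 - 1.48·178 = 106.

P* ≈ 178, Q* ≈ 106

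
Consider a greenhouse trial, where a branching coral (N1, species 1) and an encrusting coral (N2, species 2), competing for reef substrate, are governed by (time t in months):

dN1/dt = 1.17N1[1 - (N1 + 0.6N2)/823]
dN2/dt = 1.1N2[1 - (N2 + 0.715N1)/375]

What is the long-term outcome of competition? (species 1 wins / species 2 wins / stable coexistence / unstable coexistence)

species 1 excludes species 2

Compare the nullcline intercepts: K1/α12 = 823/0.6 = 1370 > K2 = 375; K2/α21 = 375/0.715 = 524 < K1 = 823.
Since the inequalities point opposite ways, species 1 can invade but species 2 cannot.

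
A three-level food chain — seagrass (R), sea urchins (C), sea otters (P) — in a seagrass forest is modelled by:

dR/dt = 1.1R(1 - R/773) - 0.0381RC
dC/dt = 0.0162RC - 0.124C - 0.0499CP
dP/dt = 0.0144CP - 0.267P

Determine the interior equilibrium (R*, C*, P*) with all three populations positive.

R* ≈ 277, C* ≈ 18.5, P* ≈ 87.3

From dP/dt = 0: 0.0144C* = 0.267, so C* = 18.5.
From dR/dt = 0: 1.1(1 - R*/773) = 0.0381·18.5, giving R* = 773·(1 - 0.642) = 277.
From dC/dt = 0: 0.0162·277 - 0.124 = 0.0499P*, so P* = 4.36/0.0499 = 87.3.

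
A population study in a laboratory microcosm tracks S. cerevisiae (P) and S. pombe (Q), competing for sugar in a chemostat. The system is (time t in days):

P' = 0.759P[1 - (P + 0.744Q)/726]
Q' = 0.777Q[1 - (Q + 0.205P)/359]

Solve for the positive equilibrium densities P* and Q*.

Setting both brackets to zero gives the nullclines P + 0.744Q = 726 and 0.205P + Q = 359.
Substituting Q = 359 - 0.205P into the first: P(1 - 0.744·0.205) = 726 - 0.744·359.
So P* = 459/0.847 = 541, and then Q* = 359 - 0.205·541 = 248.

P* ≈ 541, Q* ≈ 248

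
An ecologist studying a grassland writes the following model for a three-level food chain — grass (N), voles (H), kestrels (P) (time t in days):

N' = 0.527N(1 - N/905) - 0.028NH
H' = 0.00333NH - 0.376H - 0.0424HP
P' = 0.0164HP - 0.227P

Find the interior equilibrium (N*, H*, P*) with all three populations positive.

N* ≈ 239, H* ≈ 13.8, P* ≈ 9.94

From dP/dt = 0: 0.0164H* = 0.227, so H* = 13.8.
From dN/dt = 0: 0.527(1 - N*/905) = 0.028·13.8, giving N* = 905·(1 - 0.735) = 239.
From dH/dt = 0: 0.00333·239 - 0.376 = 0.0424P*, so P* = 0.421/0.0424 = 9.94.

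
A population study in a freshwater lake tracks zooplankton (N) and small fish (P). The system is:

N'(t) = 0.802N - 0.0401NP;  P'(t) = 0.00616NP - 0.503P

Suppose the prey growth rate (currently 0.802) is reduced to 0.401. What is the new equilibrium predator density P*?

P* ≈ 10

At the interior fixed point, setting dN/dt = 0 with N > 0 fixes P* = (prey growth rate)/(NP coefficient) — independent of the other coefficients.
With the change, P* = 0.401/0.0401 = 10; it falls from 20.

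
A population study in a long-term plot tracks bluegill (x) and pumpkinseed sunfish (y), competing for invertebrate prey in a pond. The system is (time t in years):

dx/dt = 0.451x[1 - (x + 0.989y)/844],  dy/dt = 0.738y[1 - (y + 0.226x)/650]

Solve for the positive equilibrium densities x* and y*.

Setting both brackets to zero gives the nullclines x + 0.989y = 844 and 0.226x + y = 650.
Substituting y = 650 - 0.226x into the first: x(1 - 0.989·0.226) = 844 - 0.989·650.
So x* = 201/0.776 = 259, and then y* = 650 - 0.226·259 = 591.

x* ≈ 259, y* ≈ 591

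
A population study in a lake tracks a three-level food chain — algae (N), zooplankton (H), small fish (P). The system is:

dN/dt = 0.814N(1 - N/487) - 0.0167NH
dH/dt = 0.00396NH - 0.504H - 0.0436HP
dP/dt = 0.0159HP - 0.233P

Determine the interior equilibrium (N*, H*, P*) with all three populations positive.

N* ≈ 341, H* ≈ 14.7, P* ≈ 19.4

From dP/dt = 0: 0.0159H* = 0.233, so H* = 14.7.
From dN/dt = 0: 0.814(1 - N*/487) = 0.0167·14.7, giving N* = 487·(1 - 0.301) = 341.
From dH/dt = 0: 0.00396·341 - 0.504 = 0.0436P*, so P* = 0.845/0.0436 = 19.4.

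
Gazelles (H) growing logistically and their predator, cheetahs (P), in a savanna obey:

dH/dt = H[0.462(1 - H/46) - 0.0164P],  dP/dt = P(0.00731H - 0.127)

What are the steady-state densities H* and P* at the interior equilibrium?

From dP/dt = 0 with P > 0: 0.00731H* = 0.127, so H* = 17.4.
Substitute into dH/dt = 0: 0.462(1 - 17.4/46) = 0.0164P*.
The bracket is 0.622, giving P* = 0.288/0.0164 = 17.5.

H* ≈ 17.4, P* ≈ 17.5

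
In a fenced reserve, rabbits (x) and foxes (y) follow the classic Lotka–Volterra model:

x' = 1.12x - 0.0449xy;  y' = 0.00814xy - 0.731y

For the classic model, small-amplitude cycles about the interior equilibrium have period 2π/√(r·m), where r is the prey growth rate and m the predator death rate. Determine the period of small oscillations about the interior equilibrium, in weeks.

T ≈ 6.94 weeks

Here r = 1.12 and m = 0.731, so r·m = 0.819.
ω = √0.819 = 0.905 per week, hence T = 2π/ω ≈ 6.94 weeks.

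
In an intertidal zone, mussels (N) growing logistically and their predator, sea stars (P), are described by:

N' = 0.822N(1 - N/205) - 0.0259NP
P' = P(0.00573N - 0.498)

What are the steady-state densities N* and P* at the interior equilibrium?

From dP/dt = 0 with P > 0: 0.00573N* = 0.498, so N* = 86.9.
Substitute into dN/dt = 0: 0.822(1 - 86.9/205) = 0.0259P*.
The bracket is 0.576, giving P* = 0.474/0.0259 = 18.3.

N* ≈ 86.9, P* ≈ 18.3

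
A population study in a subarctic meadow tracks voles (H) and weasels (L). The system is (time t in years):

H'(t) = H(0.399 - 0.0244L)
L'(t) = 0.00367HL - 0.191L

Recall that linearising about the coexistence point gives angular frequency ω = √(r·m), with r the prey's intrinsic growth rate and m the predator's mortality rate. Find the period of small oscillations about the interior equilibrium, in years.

Here r = 0.399 and m = 0.191, so r·m = 0.0762.
ω = √0.0762 = 0.276 per year, hence T = 2π/ω ≈ 22.8 years.

T ≈ 22.8 years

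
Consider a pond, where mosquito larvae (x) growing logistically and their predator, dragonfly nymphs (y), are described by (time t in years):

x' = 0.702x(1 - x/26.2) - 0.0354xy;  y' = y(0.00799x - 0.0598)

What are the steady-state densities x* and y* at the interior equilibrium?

x* ≈ 7.48, y* ≈ 14.2

From dy/dt = 0 with y > 0: 0.00799x* = 0.0598, so x* = 7.48.
Substitute into dx/dt = 0: 0.702(1 - 7.48/26.2) = 0.0354y*.
The bracket is 0.714, giving y* = 0.501/0.0354 = 14.2.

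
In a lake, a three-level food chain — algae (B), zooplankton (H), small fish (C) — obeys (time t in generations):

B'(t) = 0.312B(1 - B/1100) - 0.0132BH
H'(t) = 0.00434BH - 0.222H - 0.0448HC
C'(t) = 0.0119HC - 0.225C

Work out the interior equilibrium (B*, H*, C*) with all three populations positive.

From dC/dt = 0: 0.0119H* = 0.225, so H* = 18.9.
From dB/dt = 0: 0.312(1 - B*/1100) = 0.0132·18.9, giving B* = 1100·(1 - 0.8) = 220.
From dH/dt = 0: 0.00434·220 - 0.222 = 0.0448C*, so C* = 0.733/0.0448 = 16.4.

B* ≈ 220, H* ≈ 18.9, C* ≈ 16.4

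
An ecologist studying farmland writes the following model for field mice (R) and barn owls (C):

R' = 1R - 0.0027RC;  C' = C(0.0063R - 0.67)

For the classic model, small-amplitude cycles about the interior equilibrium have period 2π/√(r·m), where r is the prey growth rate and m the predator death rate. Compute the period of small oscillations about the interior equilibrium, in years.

T ≈ 7.68 years

Here r = 1 and m = 0.67, so r·m = 0.67.
ω = √0.67 = 0.819 per year, hence T = 2π/ω ≈ 7.68 years.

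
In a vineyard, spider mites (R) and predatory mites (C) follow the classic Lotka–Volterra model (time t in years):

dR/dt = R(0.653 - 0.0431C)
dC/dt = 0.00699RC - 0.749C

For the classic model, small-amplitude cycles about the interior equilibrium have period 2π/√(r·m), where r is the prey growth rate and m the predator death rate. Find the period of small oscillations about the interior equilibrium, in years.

T ≈ 8.98 years

Here r = 0.653 and m = 0.749, so r·m = 0.489.
ω = √0.489 = 0.699 per year, hence T = 2π/ω ≈ 8.98 years.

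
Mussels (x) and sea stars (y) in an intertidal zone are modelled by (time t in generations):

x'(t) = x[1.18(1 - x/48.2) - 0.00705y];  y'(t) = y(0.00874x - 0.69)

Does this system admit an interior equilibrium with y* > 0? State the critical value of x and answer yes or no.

Threshold x = 78.9; K < 78.9, so no, the predator goes extinct.

The predator equation gives dy/dt > 0 only when x > 0.69/0.00874 = 78.9.
Without the predator, x → K = 48.2. Since 48.2 < 78.9, the predator cannot invade.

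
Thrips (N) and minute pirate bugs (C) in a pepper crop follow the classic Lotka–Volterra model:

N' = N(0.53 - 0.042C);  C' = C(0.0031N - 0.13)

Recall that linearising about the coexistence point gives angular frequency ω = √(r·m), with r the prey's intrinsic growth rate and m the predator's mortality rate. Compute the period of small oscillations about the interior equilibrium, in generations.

Here r = 0.53 and m = 0.13, so r·m = 0.0689.
ω = √0.0689 = 0.262 per generation, hence T = 2π/ω ≈ 23.9 generations.

T ≈ 23.9 generations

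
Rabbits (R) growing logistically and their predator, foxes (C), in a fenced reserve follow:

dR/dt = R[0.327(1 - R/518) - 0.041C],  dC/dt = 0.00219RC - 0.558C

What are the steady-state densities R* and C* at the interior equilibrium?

From dC/dt = 0 with C > 0: 0.00219R* = 0.558, so R* = 255.
Substitute into dR/dt = 0: 0.327(1 - 255/518) = 0.041C*.
The bracket is 0.508, giving C* = 0.166/0.041 = 4.05.

R* ≈ 255, C* ≈ 4.05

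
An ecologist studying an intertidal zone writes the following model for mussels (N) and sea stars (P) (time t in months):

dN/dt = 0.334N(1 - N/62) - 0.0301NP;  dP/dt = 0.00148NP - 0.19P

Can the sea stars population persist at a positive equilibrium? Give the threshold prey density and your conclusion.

The predator equation gives dP/dt > 0 only when N > 0.19/0.00148 = 128.
Without the predator, N → K = 62. Since 62 < 128, the predator cannot invade.

Threshold N = 128; K < 128, so no, the predator goes extinct.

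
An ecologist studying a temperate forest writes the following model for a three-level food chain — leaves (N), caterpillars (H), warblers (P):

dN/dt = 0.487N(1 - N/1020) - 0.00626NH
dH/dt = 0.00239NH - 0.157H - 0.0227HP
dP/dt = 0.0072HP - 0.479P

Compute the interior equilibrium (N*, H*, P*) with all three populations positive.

N* ≈ 148, H* ≈ 66.5, P* ≈ 8.64

From dP/dt = 0: 0.0072H* = 0.479, so H* = 66.5.
From dN/dt = 0: 0.487(1 - N*/1020) = 0.00626·66.5, giving N* = 1020·(1 - 0.855) = 148.
From dH/dt = 0: 0.00239·148 - 0.157 = 0.0227P*, so P* = 0.196/0.0227 = 8.64.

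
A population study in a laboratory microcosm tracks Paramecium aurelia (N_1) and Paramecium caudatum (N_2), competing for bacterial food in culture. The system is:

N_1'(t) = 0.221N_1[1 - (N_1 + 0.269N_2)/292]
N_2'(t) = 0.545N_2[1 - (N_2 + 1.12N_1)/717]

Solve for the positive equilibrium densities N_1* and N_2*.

Setting both brackets to zero gives the nullclines N_1 + 0.269N_2 = 292 and 1.12N_1 + N_2 = 717.
Substituting N_2 = 717 - 1.12N_1 into the first: N_1(1 - 0.269·1.12) = 292 - 0.269·717.
So N_1* = 99.1/0.699 = 142, and then N_2* = 717 - 1.12·142 = 558.

N_1* ≈ 142, N_2* ≈ 558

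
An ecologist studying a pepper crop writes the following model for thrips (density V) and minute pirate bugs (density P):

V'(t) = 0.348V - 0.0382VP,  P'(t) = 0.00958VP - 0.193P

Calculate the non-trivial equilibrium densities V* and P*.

V* ≈ 20.1, P* ≈ 9.11

Set dP/dt = 0 with P > 0: 0.00958V - 0.193 = 0, so V* = 0.193/0.00958 = 20.1.
Set dV/dt = 0 with V > 0: 0.348 - 0.0382P = 0, so P* = 0.348/0.0382 = 9.11.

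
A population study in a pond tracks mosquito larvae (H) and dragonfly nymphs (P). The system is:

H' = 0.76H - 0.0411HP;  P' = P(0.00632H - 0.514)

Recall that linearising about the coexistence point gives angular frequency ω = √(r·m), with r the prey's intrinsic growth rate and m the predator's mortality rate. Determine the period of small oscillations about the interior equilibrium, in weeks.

Here r = 0.76 and m = 0.514, so r·m = 0.391.
ω = √0.391 = 0.625 per week, hence T = 2π/ω ≈ 10.1 weeks.

T ≈ 10.1 weeks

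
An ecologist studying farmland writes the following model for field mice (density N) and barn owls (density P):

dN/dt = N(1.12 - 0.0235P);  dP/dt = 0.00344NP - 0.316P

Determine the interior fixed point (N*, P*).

Set dP/dt = 0 with P > 0: 0.00344N - 0.316 = 0, so N* = 0.316/0.00344 = 91.9.
Set dN/dt = 0 with N > 0: 1.12 - 0.0235P = 0, so P* = 1.12/0.0235 = 47.7.

N* ≈ 91.9, P* ≈ 47.7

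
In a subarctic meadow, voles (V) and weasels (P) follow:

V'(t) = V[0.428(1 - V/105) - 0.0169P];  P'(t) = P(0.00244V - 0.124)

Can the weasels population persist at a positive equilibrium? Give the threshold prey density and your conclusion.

The predator equation gives dP/dt > 0 only when V > 0.124/0.00244 = 50.8.
Without the predator, V → K = 105. Since 105 > 50.8, the predator can invade and persist.

Threshold V = 50.8; K > 50.8, so yes, the predator persists.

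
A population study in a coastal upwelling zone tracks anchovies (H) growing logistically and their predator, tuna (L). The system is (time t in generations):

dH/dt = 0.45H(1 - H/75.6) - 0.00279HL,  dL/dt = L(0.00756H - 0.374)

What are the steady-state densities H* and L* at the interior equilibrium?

From dL/dt = 0 with L > 0: 0.00756H* = 0.374, so H* = 49.5.
Substitute into dH/dt = 0: 0.45(1 - 49.5/75.6) = 0.00279L*.
The bracket is 0.346, giving L* = 0.156/0.00279 = 55.7.

H* ≈ 49.5, L* ≈ 55.7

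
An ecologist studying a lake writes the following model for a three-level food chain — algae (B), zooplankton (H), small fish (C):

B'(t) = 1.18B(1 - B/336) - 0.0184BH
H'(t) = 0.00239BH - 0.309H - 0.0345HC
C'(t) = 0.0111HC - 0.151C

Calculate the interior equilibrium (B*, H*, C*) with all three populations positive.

From dC/dt = 0: 0.0111H* = 0.151, so H* = 13.6.
From dB/dt = 0: 1.18(1 - B*/336) = 0.0184·13.6, giving B* = 336·(1 - 0.212) = 265.
From dH/dt = 0: 0.00239·265 - 0.309 = 0.0345C*, so C* = 0.324/0.0345 = 9.38.

B* ≈ 265, H* ≈ 13.6, C* ≈ 9.38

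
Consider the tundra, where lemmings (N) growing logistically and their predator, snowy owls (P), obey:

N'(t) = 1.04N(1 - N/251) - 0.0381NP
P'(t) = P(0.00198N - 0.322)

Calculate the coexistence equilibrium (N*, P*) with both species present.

From dP/dt = 0 with P > 0: 0.00198N* = 0.322, so N* = 163.
Substitute into dN/dt = 0: 1.04(1 - 163/251) = 0.0381P*.
The bracket is 0.352, giving P* = 0.366/0.0381 = 9.61.

N* ≈ 163, P* ≈ 9.61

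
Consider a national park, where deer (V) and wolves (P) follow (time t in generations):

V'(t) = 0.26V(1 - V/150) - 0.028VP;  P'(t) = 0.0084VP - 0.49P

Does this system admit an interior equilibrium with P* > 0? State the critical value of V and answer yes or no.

The predator equation gives dP/dt > 0 only when V > 0.49/0.0084 = 58.3.
Without the predator, V → K = 150. Since 150 > 58.3, the predator can invade and persist.

Threshold V = 58.3; K > 58.3, so yes, the predator persists.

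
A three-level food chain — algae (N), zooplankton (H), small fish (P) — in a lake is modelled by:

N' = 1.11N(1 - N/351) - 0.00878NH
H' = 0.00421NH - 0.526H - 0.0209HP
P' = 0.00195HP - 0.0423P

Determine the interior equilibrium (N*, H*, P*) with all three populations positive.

From dP/dt = 0: 0.00195H* = 0.0423, so H* = 21.7.
From dN/dt = 0: 1.11(1 - N*/351) = 0.00878·21.7, giving N* = 351·(1 - 0.172) = 291.
From dH/dt = 0: 0.00421·291 - 0.526 = 0.0209P*, so P* = 0.698/0.0209 = 33.4.

N* ≈ 291, H* ≈ 21.7, P* ≈ 33.4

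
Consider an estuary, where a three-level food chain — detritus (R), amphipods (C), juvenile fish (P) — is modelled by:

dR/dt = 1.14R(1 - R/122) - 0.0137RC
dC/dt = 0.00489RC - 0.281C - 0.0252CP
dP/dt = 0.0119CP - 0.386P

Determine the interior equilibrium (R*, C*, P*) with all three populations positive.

R* ≈ 74.4, C* ≈ 32.4, P* ≈ 3.29

From dP/dt = 0: 0.0119C* = 0.386, so C* = 32.4.
From dR/dt = 0: 1.14(1 - R*/122) = 0.0137·32.4, giving R* = 122·(1 - 0.39) = 74.4.
From dC/dt = 0: 0.00489·74.4 - 0.281 = 0.0252P*, so P* = 0.083/0.0252 = 3.29.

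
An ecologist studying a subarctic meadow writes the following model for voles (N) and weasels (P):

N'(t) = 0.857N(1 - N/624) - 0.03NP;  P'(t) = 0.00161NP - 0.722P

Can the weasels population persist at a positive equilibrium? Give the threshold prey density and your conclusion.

Threshold N = 448; K > 448, so yes, the predator persists.

The predator equation gives dP/dt > 0 only when N > 0.722/0.00161 = 448.
Without the predator, N → K = 624. Since 624 > 448, the predator can invade and persist.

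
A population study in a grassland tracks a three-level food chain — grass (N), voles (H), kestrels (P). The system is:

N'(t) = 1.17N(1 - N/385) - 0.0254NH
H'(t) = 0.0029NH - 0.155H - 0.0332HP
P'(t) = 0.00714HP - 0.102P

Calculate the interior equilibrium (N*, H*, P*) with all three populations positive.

N* ≈ 266, H* ≈ 14.3, P* ≈ 18.5

From dP/dt = 0: 0.00714H* = 0.102, so H* = 14.3.
From dN/dt = 0: 1.17(1 - N*/385) = 0.0254·14.3, giving N* = 385·(1 - 0.31) = 266.
From dH/dt = 0: 0.0029·266 - 0.155 = 0.0332P*, so P* = 0.615/0.0332 = 18.5.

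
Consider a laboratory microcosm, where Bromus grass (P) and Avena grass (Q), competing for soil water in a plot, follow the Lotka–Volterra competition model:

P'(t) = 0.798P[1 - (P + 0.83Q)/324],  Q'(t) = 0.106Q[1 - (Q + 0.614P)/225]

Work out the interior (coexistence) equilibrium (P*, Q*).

Setting both brackets to zero gives the nullclines P + 0.83Q = 324 and 0.614P + Q = 225.
Substituting Q = 225 - 0.614P into the first: P(1 - 0.83·0.614) = 324 - 0.83·225.
So P* = 137/0.49 = 280, and then Q* = 225 - 0.614·280 = 53.2.

P* ≈ 280, Q* ≈ 53.2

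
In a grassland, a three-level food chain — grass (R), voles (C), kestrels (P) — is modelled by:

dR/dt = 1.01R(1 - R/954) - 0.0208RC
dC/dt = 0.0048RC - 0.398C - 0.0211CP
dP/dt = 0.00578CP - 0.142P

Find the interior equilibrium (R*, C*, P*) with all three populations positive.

From dP/dt = 0: 0.00578C* = 0.142, so C* = 24.6.
From dR/dt = 0: 1.01(1 - R*/954) = 0.0208·24.6, giving R* = 954·(1 - 0.506) = 471.
From dC/dt = 0: 0.0048·471 - 0.398 = 0.0211P*, so P* = 1.86/0.0211 = 88.4.

R* ≈ 471, C* ≈ 24.6, P* ≈ 88.4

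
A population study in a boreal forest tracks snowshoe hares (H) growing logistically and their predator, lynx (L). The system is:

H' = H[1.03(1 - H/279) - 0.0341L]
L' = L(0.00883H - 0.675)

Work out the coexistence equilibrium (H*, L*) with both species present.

H* ≈ 76.4, L* ≈ 21.9

From dL/dt = 0 with L > 0: 0.00883H* = 0.675, so H* = 76.4.
Substitute into dH/dt = 0: 1.03(1 - 76.4/279) = 0.0341L*.
The bracket is 0.726, giving L* = 0.748/0.0341 = 21.9.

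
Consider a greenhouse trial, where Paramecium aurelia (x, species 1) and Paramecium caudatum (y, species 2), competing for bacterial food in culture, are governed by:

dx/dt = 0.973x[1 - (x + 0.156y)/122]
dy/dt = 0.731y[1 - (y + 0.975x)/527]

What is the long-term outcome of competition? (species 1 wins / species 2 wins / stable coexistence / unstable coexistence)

Compare the nullcline intercepts: K1/α12 = 122/0.156 = 782 > K2 = 527; K2/α21 = 527/0.975 = 541 > K1 = 122.
Since both inequalities hold, each species can invade when rare, so the interior equilibrium is stable.

stable coexistence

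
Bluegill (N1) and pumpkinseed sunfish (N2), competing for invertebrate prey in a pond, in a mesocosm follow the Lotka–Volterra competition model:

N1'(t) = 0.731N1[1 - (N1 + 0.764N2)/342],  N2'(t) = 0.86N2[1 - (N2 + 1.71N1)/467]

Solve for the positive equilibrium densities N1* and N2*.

N1* ≈ 48.3, N2* ≈ 384

Setting both brackets to zero gives the nullclines N1 + 0.764N2 = 342 and 1.71N1 + N2 = 467.
Substituting N2 = 467 - 1.71N1 into the first: N1(1 - 0.764·1.71) = 342 - 0.764·467.
So N1* = -14.8/-0.306 = 48.3, and then N2* = 467 - 1.71·48.3 = 384.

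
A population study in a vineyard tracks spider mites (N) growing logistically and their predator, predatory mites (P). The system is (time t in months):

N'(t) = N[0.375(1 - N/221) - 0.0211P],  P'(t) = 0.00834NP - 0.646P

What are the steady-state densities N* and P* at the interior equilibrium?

N* ≈ 77.5, P* ≈ 11.5

From dP/dt = 0 with P > 0: 0.00834N* = 0.646, so N* = 77.5.
Substitute into dN/dt = 0: 0.375(1 - 77.5/221) = 0.0211P*.
The bracket is 0.65, giving P* = 0.244/0.0211 = 11.5.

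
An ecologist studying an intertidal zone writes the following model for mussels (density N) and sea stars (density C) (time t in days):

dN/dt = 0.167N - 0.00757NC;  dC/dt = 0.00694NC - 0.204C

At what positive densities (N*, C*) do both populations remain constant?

N* ≈ 29.4, C* ≈ 22.1

Set dC/dt = 0 with C > 0: 0.00694N - 0.204 = 0, so N* = 0.204/0.00694 = 29.4.
Set dN/dt = 0 with N > 0: 0.167 - 0.00757C = 0, so C* = 0.167/0.00757 = 22.1.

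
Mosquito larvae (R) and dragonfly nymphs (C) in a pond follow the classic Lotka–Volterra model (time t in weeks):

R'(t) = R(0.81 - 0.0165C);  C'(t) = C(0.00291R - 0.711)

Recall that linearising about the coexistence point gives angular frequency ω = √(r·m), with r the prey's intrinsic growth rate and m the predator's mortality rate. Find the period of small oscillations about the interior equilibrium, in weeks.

Here r = 0.81 and m = 0.711, so r·m = 0.576.
ω = √0.576 = 0.759 per week, hence T = 2π/ω ≈ 8.28 weeks.

T ≈ 8.28 weeks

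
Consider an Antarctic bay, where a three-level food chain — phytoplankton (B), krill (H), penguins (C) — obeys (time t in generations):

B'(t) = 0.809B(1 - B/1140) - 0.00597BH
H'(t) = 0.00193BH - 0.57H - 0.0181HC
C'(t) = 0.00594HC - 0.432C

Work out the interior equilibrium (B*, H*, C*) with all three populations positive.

From dC/dt = 0: 0.00594H* = 0.432, so H* = 72.7.
From dB/dt = 0: 0.809(1 - B*/1140) = 0.00597·72.7, giving B* = 1140·(1 - 0.537) = 528.
From dH/dt = 0: 0.00193·528 - 0.57 = 0.0181C*, so C* = 0.449/0.0181 = 24.8.

B* ≈ 528, H* ≈ 72.7, C* ≈ 24.8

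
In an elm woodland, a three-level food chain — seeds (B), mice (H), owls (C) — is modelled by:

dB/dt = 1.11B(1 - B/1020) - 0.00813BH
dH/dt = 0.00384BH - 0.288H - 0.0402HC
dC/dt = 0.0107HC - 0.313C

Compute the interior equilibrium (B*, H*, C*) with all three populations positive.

B* ≈ 801, H* ≈ 29.3, C* ≈ 69.4

From dC/dt = 0: 0.0107H* = 0.313, so H* = 29.3.
From dB/dt = 0: 1.11(1 - B*/1020) = 0.00813·29.3, giving B* = 1020·(1 - 0.214) = 801.
From dH/dt = 0: 0.00384·801 - 0.288 = 0.0402C*, so C* = 2.79/0.0402 = 69.4.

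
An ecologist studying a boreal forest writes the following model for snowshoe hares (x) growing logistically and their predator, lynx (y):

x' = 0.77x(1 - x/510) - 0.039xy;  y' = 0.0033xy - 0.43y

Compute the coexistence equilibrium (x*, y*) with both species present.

From dy/dt = 0 with y > 0: 0.0033x* = 0.43, so x* = 130.
Substitute into dx/dt = 0: 0.77(1 - 130/510) = 0.039y*.
The bracket is 0.745, giving y* = 0.573/0.039 = 14.7.

x* ≈ 130, y* ≈ 14.7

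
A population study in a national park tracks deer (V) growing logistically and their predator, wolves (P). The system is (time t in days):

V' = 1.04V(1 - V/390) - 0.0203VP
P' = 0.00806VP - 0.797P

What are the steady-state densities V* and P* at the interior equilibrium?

V* ≈ 98.9, P* ≈ 38.2

From dP/dt = 0 with P > 0: 0.00806V* = 0.797, so V* = 98.9.
Substitute into dV/dt = 0: 1.04(1 - 98.9/390) = 0.0203P*.
The bracket is 0.746, giving P* = 0.776/0.0203 = 38.2.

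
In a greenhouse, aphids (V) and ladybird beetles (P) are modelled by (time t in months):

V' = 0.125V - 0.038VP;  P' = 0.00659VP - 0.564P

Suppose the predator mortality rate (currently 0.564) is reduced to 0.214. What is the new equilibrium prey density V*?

At the interior fixed point, setting dP/dt = 0 with P > 0 fixes V* = (predator death rate)/(VP coefficient) — independent of the other coefficients.
With the change, V* = 0.214/0.00659 = 32.5; it falls from 85.6.

V* ≈ 32.5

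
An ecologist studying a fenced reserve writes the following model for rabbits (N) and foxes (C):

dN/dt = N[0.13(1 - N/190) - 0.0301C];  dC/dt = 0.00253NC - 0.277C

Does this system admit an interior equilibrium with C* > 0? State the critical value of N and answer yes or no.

Threshold N = 109; K > 109, so yes, the predator persists.

The predator equation gives dC/dt > 0 only when N > 0.277/0.00253 = 109.
Without the predator, N → K = 190. Since 190 > 109, the predator can invade and persist.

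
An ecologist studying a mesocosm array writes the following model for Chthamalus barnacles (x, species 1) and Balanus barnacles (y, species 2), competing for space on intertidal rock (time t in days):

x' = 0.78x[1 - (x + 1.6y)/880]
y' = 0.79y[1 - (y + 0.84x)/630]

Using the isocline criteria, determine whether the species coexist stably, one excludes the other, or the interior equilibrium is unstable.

Compare the nullcline intercepts: K1/α12 = 880/1.6 = 550 < K2 = 630; K2/α21 = 630/0.84 = 750 < K1 = 880.
Since both are reversed, neither can invade when rare; the interior point is a saddle.

unstable coexistence (outcome depends on initial conditions)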